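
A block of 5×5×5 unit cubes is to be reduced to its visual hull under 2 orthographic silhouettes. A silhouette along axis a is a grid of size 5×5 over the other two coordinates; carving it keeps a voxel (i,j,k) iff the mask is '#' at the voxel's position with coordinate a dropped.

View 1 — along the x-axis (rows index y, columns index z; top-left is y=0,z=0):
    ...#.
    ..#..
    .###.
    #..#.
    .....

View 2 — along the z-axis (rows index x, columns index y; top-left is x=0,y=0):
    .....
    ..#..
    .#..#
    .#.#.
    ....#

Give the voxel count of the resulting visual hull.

full grid |V| = 125
  1. axis=0 (YZ plane), |mask|=7  ⇒  voxels=35
  2. axis=2 (XY plane), |mask|=6  ⇒  voxels=7

voxel count = 7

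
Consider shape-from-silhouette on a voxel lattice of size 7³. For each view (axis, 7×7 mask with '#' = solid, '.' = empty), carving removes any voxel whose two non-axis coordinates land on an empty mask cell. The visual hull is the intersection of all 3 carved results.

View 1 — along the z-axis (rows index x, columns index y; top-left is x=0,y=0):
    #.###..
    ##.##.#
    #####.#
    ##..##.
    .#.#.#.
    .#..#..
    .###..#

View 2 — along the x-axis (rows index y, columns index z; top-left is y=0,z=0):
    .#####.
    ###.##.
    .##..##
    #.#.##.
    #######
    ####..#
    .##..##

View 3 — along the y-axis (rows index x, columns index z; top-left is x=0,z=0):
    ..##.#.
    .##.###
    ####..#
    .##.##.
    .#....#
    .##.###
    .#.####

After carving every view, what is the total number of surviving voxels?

initial block: 7^3 = 343
  1. axis=2 (XY plane), |mask|=28  ⇒  voxels=196
  2. axis=0 (YZ plane), |mask|=34  ⇒  voxels=139
  3. axis=1 (XZ plane), |mask|=29  ⇒  voxels=86

remaining voxels: 86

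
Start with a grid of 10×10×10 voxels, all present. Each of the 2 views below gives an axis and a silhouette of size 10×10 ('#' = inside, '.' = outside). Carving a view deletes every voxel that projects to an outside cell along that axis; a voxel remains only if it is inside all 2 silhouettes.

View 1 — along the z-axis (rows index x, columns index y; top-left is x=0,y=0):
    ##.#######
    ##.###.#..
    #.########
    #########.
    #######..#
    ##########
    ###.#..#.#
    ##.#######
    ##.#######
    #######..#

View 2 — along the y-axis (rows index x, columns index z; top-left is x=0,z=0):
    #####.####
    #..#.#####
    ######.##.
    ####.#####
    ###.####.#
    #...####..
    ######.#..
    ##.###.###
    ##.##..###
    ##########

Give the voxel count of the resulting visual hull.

full grid |V| = 1000
step 1: project along z, AND mask (83/100) → |grid| = 830
step 2: project along y, AND mask (78/100) → |grid| = 647

647 voxels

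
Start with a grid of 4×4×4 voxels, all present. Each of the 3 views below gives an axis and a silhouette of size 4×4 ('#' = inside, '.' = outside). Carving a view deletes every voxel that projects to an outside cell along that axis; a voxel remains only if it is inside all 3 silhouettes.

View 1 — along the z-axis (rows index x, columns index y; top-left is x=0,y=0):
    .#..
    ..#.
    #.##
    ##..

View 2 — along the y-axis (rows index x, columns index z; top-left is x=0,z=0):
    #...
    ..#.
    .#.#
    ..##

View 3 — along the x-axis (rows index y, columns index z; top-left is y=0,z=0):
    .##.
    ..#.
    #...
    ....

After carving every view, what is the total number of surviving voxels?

before carving: 64 voxels (4×4×4)
[1] z-view keeps 7 columns → grid now 28
[2] y-view keeps 6 columns → grid now 12
[3] x-view keeps 4 columns → grid now 3

remaining voxels: 3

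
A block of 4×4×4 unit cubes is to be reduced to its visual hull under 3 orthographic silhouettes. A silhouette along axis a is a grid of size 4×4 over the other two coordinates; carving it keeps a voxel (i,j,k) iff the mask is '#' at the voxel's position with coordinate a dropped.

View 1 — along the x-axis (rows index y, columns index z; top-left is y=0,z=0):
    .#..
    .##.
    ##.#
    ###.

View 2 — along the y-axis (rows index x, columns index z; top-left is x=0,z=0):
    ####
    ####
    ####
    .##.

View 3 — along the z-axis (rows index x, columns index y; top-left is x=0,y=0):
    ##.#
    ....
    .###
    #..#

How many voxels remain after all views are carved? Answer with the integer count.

before carving: 64 voxels (4×4×4)
after view 1 [x-axis, 9 of 16 cells solid] → remaining = 36
after view 2 [y-axis, 14 of 16 cells solid] → remaining = 33
after view 3 [z-axis, 8 of 16 cells solid] → remaining = 17

remaining voxels: 17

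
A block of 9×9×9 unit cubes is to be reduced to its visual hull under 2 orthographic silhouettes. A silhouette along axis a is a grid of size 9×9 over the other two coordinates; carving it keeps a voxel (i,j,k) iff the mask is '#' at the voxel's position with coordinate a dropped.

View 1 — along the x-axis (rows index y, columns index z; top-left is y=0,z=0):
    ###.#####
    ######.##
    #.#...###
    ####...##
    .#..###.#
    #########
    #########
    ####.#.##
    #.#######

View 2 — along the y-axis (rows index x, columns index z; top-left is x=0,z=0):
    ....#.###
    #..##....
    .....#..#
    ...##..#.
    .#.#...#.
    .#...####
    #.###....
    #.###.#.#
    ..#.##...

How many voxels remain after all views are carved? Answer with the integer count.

voxel count = 235

start: 9×9×9 = 729 voxels
carve view 1 (along x, YZ-mask fill 65/81): 585 voxels remain
carve view 2 (along y, XZ-mask fill 33/81): 235 voxels remain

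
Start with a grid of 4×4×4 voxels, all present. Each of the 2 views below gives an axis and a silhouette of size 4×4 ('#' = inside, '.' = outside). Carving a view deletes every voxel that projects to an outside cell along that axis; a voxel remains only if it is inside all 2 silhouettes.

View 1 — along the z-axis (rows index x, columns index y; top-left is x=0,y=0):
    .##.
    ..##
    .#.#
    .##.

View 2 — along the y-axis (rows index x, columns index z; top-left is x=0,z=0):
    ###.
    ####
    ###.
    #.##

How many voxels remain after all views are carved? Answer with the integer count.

voxel count = 26

before carving: 64 voxels (4×4×4)
[1] z-view keeps 8 columns → grid now 32
[2] y-view keeps 13 columns → grid now 26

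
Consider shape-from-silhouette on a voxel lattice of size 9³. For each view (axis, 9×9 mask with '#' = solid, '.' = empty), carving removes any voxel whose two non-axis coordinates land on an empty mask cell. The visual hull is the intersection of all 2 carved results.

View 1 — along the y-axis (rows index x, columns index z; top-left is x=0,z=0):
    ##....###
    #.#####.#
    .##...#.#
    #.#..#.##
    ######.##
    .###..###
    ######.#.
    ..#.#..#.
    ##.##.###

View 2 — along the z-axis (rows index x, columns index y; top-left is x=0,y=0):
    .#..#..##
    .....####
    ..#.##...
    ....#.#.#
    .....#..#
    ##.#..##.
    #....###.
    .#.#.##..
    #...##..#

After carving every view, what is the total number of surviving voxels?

full grid |V| = 729
V1 y: intersect with XZ mask (52 set) -- 468 left
V2 z: intersect with XY mask (33 set) -- 189 left

|visual hull| = 189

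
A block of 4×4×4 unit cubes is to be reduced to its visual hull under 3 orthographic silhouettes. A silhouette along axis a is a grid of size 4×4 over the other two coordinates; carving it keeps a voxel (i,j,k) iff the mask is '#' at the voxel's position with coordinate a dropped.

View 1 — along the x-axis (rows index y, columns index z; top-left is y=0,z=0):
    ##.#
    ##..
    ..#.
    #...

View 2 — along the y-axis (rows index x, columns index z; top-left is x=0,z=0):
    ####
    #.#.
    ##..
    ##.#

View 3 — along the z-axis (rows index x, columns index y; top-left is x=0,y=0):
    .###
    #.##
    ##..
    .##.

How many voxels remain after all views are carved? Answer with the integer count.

remaining voxels: 13

full grid |V| = 64
[1] x-view keeps 7 columns → grid now 28
[2] y-view keeps 11 columns → grid now 22
[3] z-view keeps 10 columns → grid now 13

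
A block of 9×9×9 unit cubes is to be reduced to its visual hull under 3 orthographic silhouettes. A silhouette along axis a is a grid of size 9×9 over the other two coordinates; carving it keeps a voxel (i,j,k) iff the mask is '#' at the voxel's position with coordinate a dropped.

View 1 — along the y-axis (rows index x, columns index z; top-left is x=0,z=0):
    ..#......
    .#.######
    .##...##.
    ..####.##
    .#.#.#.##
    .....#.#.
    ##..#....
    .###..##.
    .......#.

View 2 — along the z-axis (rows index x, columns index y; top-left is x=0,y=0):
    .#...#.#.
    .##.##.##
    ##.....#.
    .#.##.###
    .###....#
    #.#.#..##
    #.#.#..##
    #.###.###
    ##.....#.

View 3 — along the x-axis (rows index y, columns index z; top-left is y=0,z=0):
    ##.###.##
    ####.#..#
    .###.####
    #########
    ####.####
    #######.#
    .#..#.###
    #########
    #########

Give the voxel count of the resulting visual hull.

start: 9×9×9 = 729 voxels
carve view 1 (along y, XZ-mask fill 34/81): 306 voxels remain
carve view 2 (along z, XY-mask fill 42/81): 176 voxels remain
carve view 3 (along x, YZ-mask fill 68/81): 151 voxels remain

151 voxels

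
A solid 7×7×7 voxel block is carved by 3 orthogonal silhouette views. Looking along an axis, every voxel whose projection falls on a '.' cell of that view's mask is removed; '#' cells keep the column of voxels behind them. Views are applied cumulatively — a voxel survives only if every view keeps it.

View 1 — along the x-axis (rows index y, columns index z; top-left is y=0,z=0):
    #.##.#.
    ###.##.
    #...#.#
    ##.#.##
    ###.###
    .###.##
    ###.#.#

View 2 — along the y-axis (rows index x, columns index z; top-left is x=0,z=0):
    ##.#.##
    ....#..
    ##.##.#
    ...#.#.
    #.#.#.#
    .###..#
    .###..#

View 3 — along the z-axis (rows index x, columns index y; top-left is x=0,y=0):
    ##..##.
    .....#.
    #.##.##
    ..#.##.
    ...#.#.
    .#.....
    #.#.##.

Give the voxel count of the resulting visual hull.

before carving: 343 voxels (7×7×7)
after view 1 [x-axis, 33 of 49 cells solid] → remaining = 231
after view 2 [y-axis, 25 of 49 cells solid] → remaining = 115
after view 3 [z-axis, 20 of 49 cells solid] → remaining = 49

|visual hull| = 49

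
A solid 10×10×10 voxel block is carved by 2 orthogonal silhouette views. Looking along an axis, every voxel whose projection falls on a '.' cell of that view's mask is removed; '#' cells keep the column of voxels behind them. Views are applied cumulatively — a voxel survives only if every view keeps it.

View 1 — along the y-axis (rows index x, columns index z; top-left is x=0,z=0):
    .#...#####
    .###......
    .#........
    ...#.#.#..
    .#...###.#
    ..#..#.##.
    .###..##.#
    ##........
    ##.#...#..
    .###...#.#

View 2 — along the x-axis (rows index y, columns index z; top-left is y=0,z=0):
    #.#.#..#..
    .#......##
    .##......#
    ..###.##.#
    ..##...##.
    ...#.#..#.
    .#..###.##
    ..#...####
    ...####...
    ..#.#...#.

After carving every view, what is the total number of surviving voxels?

full grid |V| = 1000
carve view 1 (along y, XZ-mask fill 39/100): 390 voxels remain
carve view 2 (along x, YZ-mask fill 41/100): 154 voxels remain

154 voxels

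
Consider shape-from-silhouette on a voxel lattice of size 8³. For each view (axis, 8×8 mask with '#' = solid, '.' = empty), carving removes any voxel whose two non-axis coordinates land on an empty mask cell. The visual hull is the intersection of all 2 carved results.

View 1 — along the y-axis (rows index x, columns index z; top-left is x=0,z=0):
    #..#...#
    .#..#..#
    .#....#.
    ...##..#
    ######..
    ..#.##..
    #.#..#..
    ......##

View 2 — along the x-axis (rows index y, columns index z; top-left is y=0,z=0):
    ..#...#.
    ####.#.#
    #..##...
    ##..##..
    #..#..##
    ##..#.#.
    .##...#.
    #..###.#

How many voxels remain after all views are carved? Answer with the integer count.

initial block: 8^3 = 512
step 1: project along y, AND mask (25/64) → |grid| = 200
step 2: project along x, AND mask (31/64) → |grid| = 96

96 voxels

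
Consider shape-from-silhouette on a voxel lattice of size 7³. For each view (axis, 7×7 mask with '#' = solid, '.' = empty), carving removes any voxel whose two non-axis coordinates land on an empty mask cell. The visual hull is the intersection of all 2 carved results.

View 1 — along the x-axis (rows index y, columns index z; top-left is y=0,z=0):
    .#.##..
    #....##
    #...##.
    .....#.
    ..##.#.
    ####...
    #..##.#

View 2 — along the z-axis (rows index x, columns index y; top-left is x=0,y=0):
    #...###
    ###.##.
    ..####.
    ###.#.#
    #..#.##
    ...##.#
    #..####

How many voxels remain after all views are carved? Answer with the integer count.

start: 7×7×7 = 343 voxels
step 1: project along x, AND mask (21/49) → |grid| = 147
step 2: project along z, AND mask (30/49) → |grid| = 92

remaining voxels: 92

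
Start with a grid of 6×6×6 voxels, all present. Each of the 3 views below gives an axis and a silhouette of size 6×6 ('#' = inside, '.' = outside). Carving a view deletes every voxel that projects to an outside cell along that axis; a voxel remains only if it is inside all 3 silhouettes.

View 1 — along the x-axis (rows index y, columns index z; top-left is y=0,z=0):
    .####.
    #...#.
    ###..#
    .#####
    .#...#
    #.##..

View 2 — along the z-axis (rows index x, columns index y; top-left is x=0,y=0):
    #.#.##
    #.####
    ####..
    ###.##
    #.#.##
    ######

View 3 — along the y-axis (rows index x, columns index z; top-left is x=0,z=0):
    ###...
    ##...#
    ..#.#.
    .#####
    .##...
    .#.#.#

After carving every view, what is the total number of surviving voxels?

initial block: 6^3 = 216
V1 x: intersect with YZ mask (20 set) -- 120 left
V2 z: intersect with XY mask (28 set) -- 94 left
V3 y: intersect with XZ mask (18 set) -- 51 left

51 voxels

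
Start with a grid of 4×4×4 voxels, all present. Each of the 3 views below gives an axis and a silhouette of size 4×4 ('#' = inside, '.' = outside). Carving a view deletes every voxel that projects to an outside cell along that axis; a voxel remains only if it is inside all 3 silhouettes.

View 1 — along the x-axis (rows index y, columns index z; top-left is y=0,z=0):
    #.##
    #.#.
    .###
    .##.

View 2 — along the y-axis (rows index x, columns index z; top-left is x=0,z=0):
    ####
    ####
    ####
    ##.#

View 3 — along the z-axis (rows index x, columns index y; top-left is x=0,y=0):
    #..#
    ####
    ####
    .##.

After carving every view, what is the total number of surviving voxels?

voxel count = 28

initial block: 4^3 = 64
carve view 1 (along x, YZ-mask fill 10/16): 40 voxels remain
carve view 2 (along y, XZ-mask fill 15/16): 36 voxels remain
carve view 3 (along z, XY-mask fill 12/16): 28 voxels remain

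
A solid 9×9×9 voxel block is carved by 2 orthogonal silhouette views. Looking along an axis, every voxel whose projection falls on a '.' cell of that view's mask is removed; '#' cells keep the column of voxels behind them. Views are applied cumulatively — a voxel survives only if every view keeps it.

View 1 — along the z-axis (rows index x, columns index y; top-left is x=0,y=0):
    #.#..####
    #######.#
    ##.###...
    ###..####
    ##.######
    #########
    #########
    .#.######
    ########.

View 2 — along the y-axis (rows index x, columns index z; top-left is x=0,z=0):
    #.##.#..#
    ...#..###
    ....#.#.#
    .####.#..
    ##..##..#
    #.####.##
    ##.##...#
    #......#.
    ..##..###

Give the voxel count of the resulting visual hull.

|visual hull| = 314

full grid |V| = 729
after view 1 [z-axis, 67 of 81 cells solid] → remaining = 603
after view 2 [y-axis, 41 of 81 cells solid] → remaining = 314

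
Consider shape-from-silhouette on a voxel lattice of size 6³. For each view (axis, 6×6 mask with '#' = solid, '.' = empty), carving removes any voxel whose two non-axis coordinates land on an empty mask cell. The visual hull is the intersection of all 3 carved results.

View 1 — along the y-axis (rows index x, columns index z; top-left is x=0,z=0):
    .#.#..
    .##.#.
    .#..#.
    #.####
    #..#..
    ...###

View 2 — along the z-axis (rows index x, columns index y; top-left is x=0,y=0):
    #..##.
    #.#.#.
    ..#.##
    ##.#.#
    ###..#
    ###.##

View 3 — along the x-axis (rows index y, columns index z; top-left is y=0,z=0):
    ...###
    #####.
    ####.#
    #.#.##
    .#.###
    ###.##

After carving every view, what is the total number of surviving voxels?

46 voxels

before carving: 216 voxels (6×6×6)
after view 1 [y-axis, 17 of 36 cells solid] → remaining = 102
after view 2 [z-axis, 22 of 36 cells solid] → remaining = 64
after view 3 [x-axis, 26 of 36 cells solid] → remaining = 46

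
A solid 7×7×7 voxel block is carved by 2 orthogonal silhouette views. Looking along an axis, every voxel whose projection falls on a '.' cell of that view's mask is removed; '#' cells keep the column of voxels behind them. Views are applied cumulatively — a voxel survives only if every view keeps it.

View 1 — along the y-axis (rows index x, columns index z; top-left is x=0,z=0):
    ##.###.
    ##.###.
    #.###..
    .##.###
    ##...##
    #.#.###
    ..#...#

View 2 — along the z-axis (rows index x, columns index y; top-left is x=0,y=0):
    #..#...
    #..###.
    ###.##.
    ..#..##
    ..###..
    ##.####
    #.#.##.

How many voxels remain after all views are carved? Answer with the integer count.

remaining voxels: 115

before carving: 343 voxels (7×7×7)
carve view 1 (along y, XZ-mask fill 30/49): 210 voxels remain
carve view 2 (along z, XY-mask fill 27/49): 115 voxels remain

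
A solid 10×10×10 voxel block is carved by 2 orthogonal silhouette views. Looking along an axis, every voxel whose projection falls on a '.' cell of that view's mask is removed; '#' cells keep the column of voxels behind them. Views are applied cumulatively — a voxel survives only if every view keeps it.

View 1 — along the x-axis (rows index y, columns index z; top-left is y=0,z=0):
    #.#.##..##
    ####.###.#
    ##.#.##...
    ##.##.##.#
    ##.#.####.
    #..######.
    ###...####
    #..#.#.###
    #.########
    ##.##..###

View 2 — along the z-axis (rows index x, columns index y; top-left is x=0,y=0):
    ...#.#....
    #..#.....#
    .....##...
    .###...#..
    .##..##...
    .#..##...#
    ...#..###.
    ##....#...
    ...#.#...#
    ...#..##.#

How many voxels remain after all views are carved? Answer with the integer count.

initial block: 10^3 = 1000
[1] x-view keeps 69 columns → grid now 690
[2] z-view keeps 33 columns → grid now 228

|visual hull| = 228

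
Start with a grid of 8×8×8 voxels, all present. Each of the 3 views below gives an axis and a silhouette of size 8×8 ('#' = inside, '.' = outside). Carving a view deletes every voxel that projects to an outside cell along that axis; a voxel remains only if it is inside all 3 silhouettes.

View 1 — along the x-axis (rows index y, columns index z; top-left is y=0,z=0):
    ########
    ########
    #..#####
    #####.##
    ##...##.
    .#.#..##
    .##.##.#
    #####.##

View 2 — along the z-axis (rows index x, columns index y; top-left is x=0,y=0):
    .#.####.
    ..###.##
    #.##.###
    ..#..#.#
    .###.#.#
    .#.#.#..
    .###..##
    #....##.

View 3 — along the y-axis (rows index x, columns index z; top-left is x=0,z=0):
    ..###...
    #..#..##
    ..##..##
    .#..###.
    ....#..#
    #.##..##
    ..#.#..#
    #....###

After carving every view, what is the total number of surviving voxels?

remaining voxels: 96

initial block: 8^3 = 512
carve view 1 (along x, YZ-mask fill 49/64): 392 voxels remain
carve view 2 (along z, XY-mask fill 35/64): 212 voxels remain
carve view 3 (along y, XZ-mask fill 29/64): 96 voxels remain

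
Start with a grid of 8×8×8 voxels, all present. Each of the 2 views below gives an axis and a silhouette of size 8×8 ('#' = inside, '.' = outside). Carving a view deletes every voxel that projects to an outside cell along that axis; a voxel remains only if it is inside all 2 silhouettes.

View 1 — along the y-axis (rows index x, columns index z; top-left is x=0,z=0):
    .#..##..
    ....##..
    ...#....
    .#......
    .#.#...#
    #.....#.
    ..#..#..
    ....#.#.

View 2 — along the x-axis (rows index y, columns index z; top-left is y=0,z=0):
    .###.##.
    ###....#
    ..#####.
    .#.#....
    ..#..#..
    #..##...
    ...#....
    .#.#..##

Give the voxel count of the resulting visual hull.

remaining voxels: 53

initial block: 8^3 = 512
  1. axis=1 (XZ plane), |mask|=16  ⇒  voxels=128
  2. axis=0 (YZ plane), |mask|=26  ⇒  voxels=53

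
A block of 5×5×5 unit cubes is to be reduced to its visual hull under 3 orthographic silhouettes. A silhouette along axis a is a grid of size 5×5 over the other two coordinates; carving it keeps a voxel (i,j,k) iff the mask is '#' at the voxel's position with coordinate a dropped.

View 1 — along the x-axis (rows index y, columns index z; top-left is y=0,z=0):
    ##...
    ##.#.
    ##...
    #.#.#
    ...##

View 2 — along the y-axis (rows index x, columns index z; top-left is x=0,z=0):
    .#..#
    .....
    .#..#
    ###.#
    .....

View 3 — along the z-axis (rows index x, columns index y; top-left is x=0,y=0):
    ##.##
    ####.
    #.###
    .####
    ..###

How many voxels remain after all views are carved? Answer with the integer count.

full grid |V| = 125
V1 x: intersect with YZ mask (12 set) -- 60 left
V2 y: intersect with XZ mask (8 set) -- 20 left
V3 z: intersect with XY mask (19 set) -- 16 left

16 voxels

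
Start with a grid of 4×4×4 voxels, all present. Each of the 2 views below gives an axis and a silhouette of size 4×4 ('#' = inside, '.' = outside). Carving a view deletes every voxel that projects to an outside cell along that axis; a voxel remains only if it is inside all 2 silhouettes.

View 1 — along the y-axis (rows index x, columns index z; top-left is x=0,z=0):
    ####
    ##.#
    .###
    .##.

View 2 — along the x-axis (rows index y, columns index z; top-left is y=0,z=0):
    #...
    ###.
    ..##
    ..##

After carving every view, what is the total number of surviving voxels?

|visual hull| = 23

start: 4×4×4 = 64 voxels
after view 1 [y-axis, 12 of 16 cells solid] → remaining = 48
after view 2 [x-axis, 8 of 16 cells solid] → remaining = 23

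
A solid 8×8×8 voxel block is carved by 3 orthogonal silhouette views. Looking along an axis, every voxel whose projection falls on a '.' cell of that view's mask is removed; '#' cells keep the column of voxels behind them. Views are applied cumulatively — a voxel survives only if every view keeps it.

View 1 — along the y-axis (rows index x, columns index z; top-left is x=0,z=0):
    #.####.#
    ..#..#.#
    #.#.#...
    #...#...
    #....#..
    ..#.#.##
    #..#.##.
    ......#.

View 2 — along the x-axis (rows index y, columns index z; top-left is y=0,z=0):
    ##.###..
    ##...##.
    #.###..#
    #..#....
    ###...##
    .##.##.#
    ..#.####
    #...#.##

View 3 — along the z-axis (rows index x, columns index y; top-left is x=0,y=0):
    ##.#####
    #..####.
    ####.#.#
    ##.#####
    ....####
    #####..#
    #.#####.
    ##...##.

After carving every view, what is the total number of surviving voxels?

full grid |V| = 512
carve view 1 (along y, XZ-mask fill 25/64): 200 voxels remain
carve view 2 (along x, YZ-mask fill 35/64): 115 voxels remain
carve view 3 (along z, XY-mask fill 45/64): 80 voxels remain

|visual hull| = 80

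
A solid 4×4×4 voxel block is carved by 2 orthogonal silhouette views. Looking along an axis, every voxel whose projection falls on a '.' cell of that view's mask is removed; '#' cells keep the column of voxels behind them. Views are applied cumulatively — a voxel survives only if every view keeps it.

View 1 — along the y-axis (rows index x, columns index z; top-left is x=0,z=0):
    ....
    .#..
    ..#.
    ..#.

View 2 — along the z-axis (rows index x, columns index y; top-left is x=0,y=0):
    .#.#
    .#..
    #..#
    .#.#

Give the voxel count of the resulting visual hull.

5 voxels

initial block: 4^3 = 64
[1] y-view keeps 3 columns → grid now 12
[2] z-view keeps 7 columns → grid now 5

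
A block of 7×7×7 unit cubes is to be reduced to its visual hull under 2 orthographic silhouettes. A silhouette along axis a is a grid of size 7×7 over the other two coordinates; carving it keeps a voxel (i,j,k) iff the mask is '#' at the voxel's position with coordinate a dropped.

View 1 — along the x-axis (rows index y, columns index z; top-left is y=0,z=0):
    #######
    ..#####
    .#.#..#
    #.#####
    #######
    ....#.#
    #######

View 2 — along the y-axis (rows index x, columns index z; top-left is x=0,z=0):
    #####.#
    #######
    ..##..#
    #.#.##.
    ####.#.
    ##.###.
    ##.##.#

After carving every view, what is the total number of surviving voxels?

full grid |V| = 343
[1] x-view keeps 37 columns → grid now 259
[2] y-view keeps 35 columns → grid now 183

183 voxels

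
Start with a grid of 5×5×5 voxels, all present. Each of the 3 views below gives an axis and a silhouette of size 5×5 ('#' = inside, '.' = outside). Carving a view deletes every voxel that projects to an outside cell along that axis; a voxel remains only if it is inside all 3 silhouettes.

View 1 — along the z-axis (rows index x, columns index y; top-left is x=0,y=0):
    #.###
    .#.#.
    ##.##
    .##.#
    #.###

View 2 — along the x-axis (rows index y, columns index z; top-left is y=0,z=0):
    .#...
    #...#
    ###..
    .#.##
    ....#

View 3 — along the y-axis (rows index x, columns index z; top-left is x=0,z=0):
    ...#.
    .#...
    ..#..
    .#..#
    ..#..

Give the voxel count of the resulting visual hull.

voxel count = 6

initial block: 5^3 = 125
step 1: project along z, AND mask (17/25) → |grid| = 85
step 2: project along x, AND mask (10/25) → |grid| = 34
step 3: project along y, AND mask (6/25) → |grid| = 6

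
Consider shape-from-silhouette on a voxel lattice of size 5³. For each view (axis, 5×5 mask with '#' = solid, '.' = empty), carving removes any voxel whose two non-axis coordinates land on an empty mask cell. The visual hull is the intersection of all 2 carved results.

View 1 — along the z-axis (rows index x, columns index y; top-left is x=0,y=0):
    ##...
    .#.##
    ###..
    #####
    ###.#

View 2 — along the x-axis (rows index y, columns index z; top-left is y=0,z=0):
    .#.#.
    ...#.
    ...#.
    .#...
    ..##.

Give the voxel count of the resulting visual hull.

|visual hull| = 24

initial block: 5^3 = 125
after view 1 [z-axis, 17 of 25 cells solid] → remaining = 85
after view 2 [x-axis, 7 of 25 cells solid] → remaining = 24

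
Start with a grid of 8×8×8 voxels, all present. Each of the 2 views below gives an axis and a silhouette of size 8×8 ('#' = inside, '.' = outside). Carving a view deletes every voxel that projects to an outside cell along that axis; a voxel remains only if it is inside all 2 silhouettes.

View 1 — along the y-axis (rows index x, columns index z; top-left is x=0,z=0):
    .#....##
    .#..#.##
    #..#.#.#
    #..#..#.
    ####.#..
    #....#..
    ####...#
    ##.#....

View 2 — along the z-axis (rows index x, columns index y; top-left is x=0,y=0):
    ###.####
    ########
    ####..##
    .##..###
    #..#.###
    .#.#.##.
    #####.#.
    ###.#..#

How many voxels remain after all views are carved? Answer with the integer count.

|visual hull| = 170

initial block: 8^3 = 512
step 1: project along y, AND mask (29/64) → |grid| = 232
step 2: project along z, AND mask (46/64) → |grid| = 170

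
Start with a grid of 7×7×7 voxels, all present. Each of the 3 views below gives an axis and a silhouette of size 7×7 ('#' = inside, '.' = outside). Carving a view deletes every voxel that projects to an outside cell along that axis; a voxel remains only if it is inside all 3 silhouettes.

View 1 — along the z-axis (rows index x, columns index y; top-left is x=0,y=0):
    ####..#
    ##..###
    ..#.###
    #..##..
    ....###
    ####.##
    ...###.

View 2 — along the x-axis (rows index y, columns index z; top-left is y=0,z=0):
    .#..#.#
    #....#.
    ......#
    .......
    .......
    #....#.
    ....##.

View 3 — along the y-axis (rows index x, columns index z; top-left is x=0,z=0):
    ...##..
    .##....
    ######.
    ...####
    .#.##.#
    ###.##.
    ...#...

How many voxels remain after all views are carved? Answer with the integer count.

initial block: 7^3 = 343
  1. axis=2 (XY plane), |mask|=29  ⇒  voxels=203
  2. axis=0 (YZ plane), |mask|=10  ⇒  voxels=41
  3. axis=1 (XZ plane), |mask|=24  ⇒  voxels=18

|visual hull| = 18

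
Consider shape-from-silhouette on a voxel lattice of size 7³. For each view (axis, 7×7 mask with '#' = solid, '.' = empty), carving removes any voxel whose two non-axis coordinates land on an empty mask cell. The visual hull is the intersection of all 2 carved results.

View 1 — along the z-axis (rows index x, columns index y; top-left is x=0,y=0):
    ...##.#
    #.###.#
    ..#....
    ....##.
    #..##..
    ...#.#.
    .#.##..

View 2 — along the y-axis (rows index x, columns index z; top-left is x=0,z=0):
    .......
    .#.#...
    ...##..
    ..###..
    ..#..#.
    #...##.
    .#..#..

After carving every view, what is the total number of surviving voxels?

voxel count = 36

full grid |V| = 343
step 1: project along z, AND mask (19/49) → |grid| = 133
step 2: project along y, AND mask (14/49) → |grid| = 36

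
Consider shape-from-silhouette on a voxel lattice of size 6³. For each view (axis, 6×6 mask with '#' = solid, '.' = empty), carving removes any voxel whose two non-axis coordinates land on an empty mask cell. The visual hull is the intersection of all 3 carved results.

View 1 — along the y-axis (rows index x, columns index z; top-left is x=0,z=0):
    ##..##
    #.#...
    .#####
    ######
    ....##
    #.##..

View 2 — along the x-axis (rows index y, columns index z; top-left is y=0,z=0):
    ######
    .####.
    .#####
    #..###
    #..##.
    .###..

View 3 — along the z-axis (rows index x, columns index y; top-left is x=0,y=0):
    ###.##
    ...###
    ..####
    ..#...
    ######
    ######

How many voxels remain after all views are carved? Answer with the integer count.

|visual hull| = 54

start: 6×6×6 = 216 voxels
  1. axis=1 (XZ plane), |mask|=22  ⇒  voxels=132
  2. axis=0 (YZ plane), |mask|=25  ⇒  voxels=90
  3. axis=2 (XY plane), |mask|=25  ⇒  voxels=54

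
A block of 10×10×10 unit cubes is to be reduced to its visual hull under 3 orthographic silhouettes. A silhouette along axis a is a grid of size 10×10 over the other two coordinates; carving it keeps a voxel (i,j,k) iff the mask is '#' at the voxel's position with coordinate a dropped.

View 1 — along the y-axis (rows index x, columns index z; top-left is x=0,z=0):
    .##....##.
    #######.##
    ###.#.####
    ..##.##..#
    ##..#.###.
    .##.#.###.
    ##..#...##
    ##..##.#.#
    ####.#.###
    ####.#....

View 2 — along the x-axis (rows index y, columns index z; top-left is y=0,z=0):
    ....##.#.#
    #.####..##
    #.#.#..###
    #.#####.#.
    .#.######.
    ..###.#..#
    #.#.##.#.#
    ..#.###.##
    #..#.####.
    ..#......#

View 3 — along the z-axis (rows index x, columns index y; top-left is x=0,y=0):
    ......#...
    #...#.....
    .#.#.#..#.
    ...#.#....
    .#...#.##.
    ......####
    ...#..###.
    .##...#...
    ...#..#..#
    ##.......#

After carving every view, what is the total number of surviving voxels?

start: 10×10×10 = 1000 voxels
  1. axis=1 (XZ plane), |mask|=62  ⇒  voxels=620
  2. axis=0 (YZ plane), |mask|=56  ⇒  voxels=335
  3. axis=2 (XY plane), |mask|=30  ⇒  voxels=102

remaining voxels: 102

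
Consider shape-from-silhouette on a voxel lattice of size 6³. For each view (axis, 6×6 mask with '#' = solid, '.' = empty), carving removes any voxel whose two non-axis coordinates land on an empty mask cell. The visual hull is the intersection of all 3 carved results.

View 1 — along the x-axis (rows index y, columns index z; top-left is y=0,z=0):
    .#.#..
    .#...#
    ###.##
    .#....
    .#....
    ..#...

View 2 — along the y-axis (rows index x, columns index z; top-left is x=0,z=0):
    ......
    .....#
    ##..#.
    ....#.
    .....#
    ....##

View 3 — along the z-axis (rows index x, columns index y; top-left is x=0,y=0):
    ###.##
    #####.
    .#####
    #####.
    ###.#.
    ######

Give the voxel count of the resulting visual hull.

remaining voxels: 14

before carving: 216 voxels (6×6×6)
[1] x-view keeps 12 columns → grid now 72
[2] y-view keeps 8 columns → grid now 15
[3] z-view keeps 30 columns → grid now 14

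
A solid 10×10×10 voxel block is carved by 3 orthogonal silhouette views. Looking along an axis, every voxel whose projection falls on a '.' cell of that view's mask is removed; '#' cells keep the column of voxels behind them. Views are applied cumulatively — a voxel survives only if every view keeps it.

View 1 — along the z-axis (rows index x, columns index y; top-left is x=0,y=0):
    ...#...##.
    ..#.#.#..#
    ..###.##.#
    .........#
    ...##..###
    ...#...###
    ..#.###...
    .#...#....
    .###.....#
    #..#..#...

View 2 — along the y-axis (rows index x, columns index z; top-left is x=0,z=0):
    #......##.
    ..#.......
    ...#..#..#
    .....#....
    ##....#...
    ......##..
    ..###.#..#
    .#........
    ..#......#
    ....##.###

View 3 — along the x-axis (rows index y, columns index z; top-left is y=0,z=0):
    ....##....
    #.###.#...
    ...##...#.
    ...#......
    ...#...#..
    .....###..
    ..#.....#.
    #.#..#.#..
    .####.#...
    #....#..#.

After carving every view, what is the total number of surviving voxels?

start: 10×10×10 = 1000 voxels
[1] z-view keeps 36 columns → grid now 360
[2] y-view keeps 26 columns → grid now 100
[3] x-view keeps 30 columns → grid now 22

voxel count = 22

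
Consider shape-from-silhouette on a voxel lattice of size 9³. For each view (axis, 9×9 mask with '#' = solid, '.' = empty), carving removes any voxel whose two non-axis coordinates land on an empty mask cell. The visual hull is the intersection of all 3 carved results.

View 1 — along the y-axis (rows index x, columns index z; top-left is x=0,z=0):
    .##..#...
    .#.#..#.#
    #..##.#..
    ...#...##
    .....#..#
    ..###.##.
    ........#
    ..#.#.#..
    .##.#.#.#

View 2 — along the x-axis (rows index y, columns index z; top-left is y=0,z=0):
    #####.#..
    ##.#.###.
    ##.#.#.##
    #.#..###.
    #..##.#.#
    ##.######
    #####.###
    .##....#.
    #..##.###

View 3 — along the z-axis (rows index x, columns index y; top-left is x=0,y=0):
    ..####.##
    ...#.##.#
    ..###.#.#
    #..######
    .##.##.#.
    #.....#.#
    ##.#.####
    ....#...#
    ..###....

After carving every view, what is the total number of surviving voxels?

remaining voxels: 83

full grid |V| = 729
[1] y-view keeps 30 columns → grid now 270
[2] x-view keeps 53 columns → grid now 172
[3] z-view keeps 42 columns → grid now 83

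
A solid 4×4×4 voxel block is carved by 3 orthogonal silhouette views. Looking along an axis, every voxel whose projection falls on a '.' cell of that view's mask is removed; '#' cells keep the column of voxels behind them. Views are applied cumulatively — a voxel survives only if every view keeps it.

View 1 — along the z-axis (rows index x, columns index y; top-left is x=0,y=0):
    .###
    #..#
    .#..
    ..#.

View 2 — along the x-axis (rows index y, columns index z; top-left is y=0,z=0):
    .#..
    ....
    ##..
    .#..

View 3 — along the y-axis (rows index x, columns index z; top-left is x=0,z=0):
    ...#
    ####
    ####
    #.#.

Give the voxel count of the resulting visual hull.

full grid |V| = 64
[1] z-view keeps 7 columns → grid now 28
[2] x-view keeps 4 columns → grid now 7
[3] y-view keeps 11 columns → grid now 3

remaining voxels: 3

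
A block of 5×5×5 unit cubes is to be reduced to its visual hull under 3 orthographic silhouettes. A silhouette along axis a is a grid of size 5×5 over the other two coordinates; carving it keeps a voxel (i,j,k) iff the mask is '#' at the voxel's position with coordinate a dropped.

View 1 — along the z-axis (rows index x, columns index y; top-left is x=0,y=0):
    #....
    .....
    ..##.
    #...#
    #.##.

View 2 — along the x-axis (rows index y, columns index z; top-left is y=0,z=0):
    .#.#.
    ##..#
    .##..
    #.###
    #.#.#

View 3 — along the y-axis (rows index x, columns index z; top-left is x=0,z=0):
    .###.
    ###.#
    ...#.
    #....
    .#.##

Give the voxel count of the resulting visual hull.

before carving: 125 voxels (5×5×5)
[1] z-view keeps 8 columns → grid now 40
[2] x-view keeps 14 columns → grid now 21
[3] y-view keeps 12 columns → grid now 9

remaining voxels: 9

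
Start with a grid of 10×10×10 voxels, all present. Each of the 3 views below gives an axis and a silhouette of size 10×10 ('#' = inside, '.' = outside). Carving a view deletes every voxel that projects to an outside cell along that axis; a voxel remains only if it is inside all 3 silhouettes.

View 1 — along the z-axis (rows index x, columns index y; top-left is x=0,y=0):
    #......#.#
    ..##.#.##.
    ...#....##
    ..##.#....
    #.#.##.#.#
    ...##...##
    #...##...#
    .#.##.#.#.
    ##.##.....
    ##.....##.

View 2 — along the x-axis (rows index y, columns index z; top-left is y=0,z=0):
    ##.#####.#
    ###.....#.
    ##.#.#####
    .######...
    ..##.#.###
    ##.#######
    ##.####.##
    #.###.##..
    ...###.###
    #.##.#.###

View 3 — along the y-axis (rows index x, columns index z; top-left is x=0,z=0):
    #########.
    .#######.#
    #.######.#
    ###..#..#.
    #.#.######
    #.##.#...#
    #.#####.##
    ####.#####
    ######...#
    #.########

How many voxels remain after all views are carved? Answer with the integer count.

remaining voxels: 216

before carving: 1000 voxels (10×10×10)
carve view 1 (along z, XY-mask fill 41/100): 410 voxels remain
carve view 2 (along x, YZ-mask fill 68/100): 275 voxels remain
carve view 3 (along y, XZ-mask fill 76/100): 216 voxels remain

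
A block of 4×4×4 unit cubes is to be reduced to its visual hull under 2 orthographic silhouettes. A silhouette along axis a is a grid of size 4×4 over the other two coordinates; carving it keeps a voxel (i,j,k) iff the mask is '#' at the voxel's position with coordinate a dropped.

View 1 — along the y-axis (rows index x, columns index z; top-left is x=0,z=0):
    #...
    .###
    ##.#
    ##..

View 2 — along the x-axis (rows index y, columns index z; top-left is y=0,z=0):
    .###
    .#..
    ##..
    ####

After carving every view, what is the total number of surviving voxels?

24 voxels

start: 4×4×4 = 64 voxels
after view 1 [y-axis, 9 of 16 cells solid] → remaining = 36
after view 2 [x-axis, 10 of 16 cells solid] → remaining = 24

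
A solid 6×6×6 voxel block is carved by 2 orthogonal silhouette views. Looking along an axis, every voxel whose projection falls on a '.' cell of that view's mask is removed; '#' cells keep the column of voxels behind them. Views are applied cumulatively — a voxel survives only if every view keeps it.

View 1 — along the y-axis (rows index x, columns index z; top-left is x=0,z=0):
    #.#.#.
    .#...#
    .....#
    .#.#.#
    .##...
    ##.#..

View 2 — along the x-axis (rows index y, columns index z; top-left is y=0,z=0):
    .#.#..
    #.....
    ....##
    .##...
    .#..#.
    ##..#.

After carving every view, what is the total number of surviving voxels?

start: 6×6×6 = 216 voxels
carve view 1 (along y, XZ-mask fill 14/36): 84 voxels remain
carve view 2 (along x, YZ-mask fill 12/36): 30 voxels remain

30 voxels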